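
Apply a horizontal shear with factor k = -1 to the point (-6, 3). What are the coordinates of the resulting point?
(-9, 3)

Shear matrix for horizontal shear with factor k = -1:
[[1, -1], [0, 1]]
Result: (-6, 3) → (-9, 3)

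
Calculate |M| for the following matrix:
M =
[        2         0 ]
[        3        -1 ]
det(M) = -2

For a 2×2 matrix [[a, b], [c, d]], det = a*d - b*c.
det(M) = (2)*(-1) - (0)*(3) = -2 - 0 = -2.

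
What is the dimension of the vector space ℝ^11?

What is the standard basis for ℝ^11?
Dimension = 11; standard basis = {e_1, e_2, e_3, …, e_11}

ℝ^11 is the space of 11-tuples of real numbers; its dimension is 11.
The standard basis consists of 11 vectors: e_1, e_2, e_3, …, e_11, where e_i is the vector with 1 in position i and 0 elsewhere.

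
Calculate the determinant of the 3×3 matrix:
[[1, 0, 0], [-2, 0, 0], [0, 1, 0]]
0

Expansion along first row:
det = 1·det([[0,0],[1,0]]) - 0·det([[-2,0],[0,0]]) + 0·det([[-2,0],[0,1]])
    = 1·(0·0 - 0·1) - 0·(-2·0 - 0·0) + 0·(-2·1 - 0·0)
    = 1·0 - 0·0 + 0·-2
    = 0 + 0 + 0 = 0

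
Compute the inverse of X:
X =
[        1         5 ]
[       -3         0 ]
det(X) = 15
X⁻¹ =
[        0      -1/3 ]
[      1/5      1/15 ]

For a 2×2 matrix X = [[a, b], [c, d]] with det(X) ≠ 0, X⁻¹ = (1/det(X)) * [[d, -b], [-c, a]].
det(X) = (1)*(0) - (5)*(-3) = 0 + 15 = 15.
X⁻¹ = (1/15) * [[0, -5], [3, 1]].
Dividing each entry by 15 and reducing:
X⁻¹ =
[        0      -1/3 ]
[      1/5      1/15 ]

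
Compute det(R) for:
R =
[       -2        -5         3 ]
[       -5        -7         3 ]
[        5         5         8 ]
det(R) = -103

Expand along row 0 (cofactor expansion): det(R) = a*(e*i - f*h) - b*(d*i - f*g) + c*(d*h - e*g), where the 3×3 is [[a, b, c], [d, e, f], [g, h, i]].
Minor M_00 = (-7)*(8) - (3)*(5) = -56 - 15 = -71.
Minor M_01 = (-5)*(8) - (3)*(5) = -40 - 15 = -55.
Minor M_02 = (-5)*(5) - (-7)*(5) = -25 + 35 = 10.
det(R) = (-2)*(-71) - (-5)*(-55) + (3)*(10) = 142 - 275 + 30 = -103.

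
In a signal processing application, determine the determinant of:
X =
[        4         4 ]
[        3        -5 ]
det(X) = -32

For a 2×2 matrix [[a, b], [c, d]], det = a*d - b*c.
det(X) = (4)*(-5) - (4)*(3) = -20 - 12 = -32.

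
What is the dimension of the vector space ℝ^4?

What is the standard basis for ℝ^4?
Dimension = 4; standard basis = {e_1, e_2, e_3, e_4}

ℝ^4 is the space of 4-tuples of real numbers; its dimension is 4.
The standard basis consists of 4 vectors: e_1, e_2, e_3, e_4, where e_i is the vector with 1 in position i and 0 elsewhere.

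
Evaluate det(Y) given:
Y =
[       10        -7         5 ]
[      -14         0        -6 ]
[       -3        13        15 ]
det(Y) = -1726

Expand along row 0 (cofactor expansion): det(Y) = a*(e*i - f*h) - b*(d*i - f*g) + c*(d*h - e*g), where the 3×3 is [[a, b, c], [d, e, f], [g, h, i]].
Minor M_00 = (0)*(15) - (-6)*(13) = 0 + 78 = 78.
Minor M_01 = (-14)*(15) - (-6)*(-3) = -210 - 18 = -228.
Minor M_02 = (-14)*(13) - (0)*(-3) = -182 - 0 = -182.
det(Y) = (10)*(78) - (-7)*(-228) + (5)*(-182) = 780 - 1596 - 910 = -1726.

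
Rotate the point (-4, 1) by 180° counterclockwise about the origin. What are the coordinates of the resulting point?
(4, -1)

Rotation matrix R(θ) = [[cos θ, -sin θ], [sin θ, cos θ]]; for θ = 180°:
R = [[-1, 0], [0, -1]]
Result: R × [-4, 1]ᵀ = [-1·-4 + (0)·1, 0·-4 + (-1)·1]ᵀ = (4, -1)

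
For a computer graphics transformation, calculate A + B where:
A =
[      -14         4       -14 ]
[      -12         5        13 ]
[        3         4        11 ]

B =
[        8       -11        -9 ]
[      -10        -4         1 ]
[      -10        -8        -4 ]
A + B =
[       -6        -7       -23 ]
[      -22         1        14 ]
[       -7        -4         7 ]

Matrix addition is elementwise: (A+B)[i][j] = A[i][j] + B[i][j].
  (A+B)[0][0] = (-14) + (8) = -6
  (A+B)[0][1] = (4) + (-11) = -7
  (A+B)[0][2] = (-14) + (-9) = -23
  (A+B)[1][0] = (-12) + (-10) = -22
  (A+B)[1][1] = (5) + (-4) = 1
  (A+B)[1][2] = (13) + (1) = 14
  (A+B)[2][0] = (3) + (-10) = -7
  (A+B)[2][1] = (4) + (-8) = -4
  (A+B)[2][2] = (11) + (-4) = 7
A + B =
[       -6        -7       -23 ]
[      -22         1        14 ]
[       -7        -4         7 ]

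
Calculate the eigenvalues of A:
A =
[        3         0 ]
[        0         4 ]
λ = 3, 4

Solve det(A - λI) = 0. For a 2×2 matrix the characteristic equation is λ² - (trace)λ + det = 0.
trace(A) = a + d = 3 + 4 = 7.
det(A) = a*d - b*c = (3)*(4) - (0)*(0) = 12 - 0 = 12.
Characteristic equation: λ² - (7)λ + (12) = 0.
Discriminant = (7)² - 4*(12) = 49 - 48 = 1.
λ = (7 ± √1) / 2 = (7 ± 1) / 2 = 3, 4.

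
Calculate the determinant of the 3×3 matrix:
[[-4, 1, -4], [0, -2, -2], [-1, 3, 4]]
18

Expansion along first row:
det = -4·det([[-2,-2],[3,4]]) - 1·det([[0,-2],[-1,4]]) + -4·det([[0,-2],[-1,3]])
    = -4·(-2·4 - -2·3) - 1·(0·4 - -2·-1) + -4·(0·3 - -2·-1)
    = -4·-2 - 1·-2 + -4·-2
    = 8 + 2 + 8 = 18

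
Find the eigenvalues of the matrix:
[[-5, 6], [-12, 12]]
λ = 3 and λ = 4

Characteristic equation: det(A - λI) = 0
λ² - (trace)λ + (det) = 0
λ² - (7)λ + (12) = 0
λ² - 7λ + 12 = 0
Solving: λ = 3, 4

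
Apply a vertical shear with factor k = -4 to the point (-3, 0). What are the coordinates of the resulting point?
(-3, 12)

Shear matrix for vertical shear with factor k = -4:
[[1, 0], [-4, 1]]
Result: (-3, 0) → (-3, 12)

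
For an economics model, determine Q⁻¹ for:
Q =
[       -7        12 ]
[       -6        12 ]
det(Q) = -12
Q⁻¹ =
[       -1         1 ]
[     -1/2      7/12 ]

For a 2×2 matrix Q = [[a, b], [c, d]] with det(Q) ≠ 0, Q⁻¹ = (1/det(Q)) * [[d, -b], [-c, a]].
det(Q) = (-7)*(12) - (12)*(-6) = -84 + 72 = -12.
Q⁻¹ = (1/-12) * [[12, -12], [6, -7]].
Dividing each entry by -12 and reducing:
Q⁻¹ =
[       -1         1 ]
[     -1/2      7/12 ]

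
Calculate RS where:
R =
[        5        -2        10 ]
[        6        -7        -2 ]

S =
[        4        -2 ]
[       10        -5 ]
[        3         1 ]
RS =
[       30        10 ]
[      -52        21 ]

Matrix multiplication: (RS)[i][j] = sum over k of R[i][k] * S[k][j].
  (RS)[0][0] = (5)*(4) + (-2)*(10) + (10)*(3) = 30
  (RS)[0][1] = (5)*(-2) + (-2)*(-5) + (10)*(1) = 10
  (RS)[1][0] = (6)*(4) + (-7)*(10) + (-2)*(3) = -52
  (RS)[1][1] = (6)*(-2) + (-7)*(-5) + (-2)*(1) = 21
RS =
[       30        10 ]
[      -52        21 ]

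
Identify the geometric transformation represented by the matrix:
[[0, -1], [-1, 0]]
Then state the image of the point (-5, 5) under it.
reflection across the line y = -x; image of (-5, 5) is (-5, 5)

This is a symmetric orthogonal matrix with determinant -1, which characterizes a reflection in ℝ².
The matrix [[0, -1], [-1, 0]] represents: reflection across the line y = -x.
Applying it to (-5, 5): [0·-5 + -1·5, -1·-5 + 0·5] = (-5, 5).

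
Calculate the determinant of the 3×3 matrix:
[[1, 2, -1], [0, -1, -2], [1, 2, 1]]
-2

Expansion along first row:
det = 1·det([[-1,-2],[2,1]]) - 2·det([[0,-2],[1,1]]) + -1·det([[0,-1],[1,2]])
    = 1·(-1·1 - -2·2) - 2·(0·1 - -2·1) + -1·(0·2 - -1·1)
    = 1·3 - 2·2 + -1·1
    = 3 + -4 + -1 = -2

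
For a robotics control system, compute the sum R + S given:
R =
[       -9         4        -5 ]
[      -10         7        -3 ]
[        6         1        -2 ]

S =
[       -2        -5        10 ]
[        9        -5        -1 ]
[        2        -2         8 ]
R + S =
[      -11        -1         5 ]
[       -1         2        -4 ]
[        8        -1         6 ]

Matrix addition is elementwise: (R+S)[i][j] = R[i][j] + S[i][j].
  (R+S)[0][0] = (-9) + (-2) = -11
  (R+S)[0][1] = (4) + (-5) = -1
  (R+S)[0][2] = (-5) + (10) = 5
  (R+S)[1][0] = (-10) + (9) = -1
  (R+S)[1][1] = (7) + (-5) = 2
  (R+S)[1][2] = (-3) + (-1) = -4
  (R+S)[2][0] = (6) + (2) = 8
  (R+S)[2][1] = (1) + (-2) = -1
  (R+S)[2][2] = (-2) + (8) = 6
R + S =
[      -11        -1         5 ]
[       -1         2        -4 ]
[        8        -1         6 ]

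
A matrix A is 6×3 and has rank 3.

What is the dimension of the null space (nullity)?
0

The rank-nullity theorem for an m×n matrix states:
rank(A) + nullity(A) = n (the number of columns).
Here n = 3 and rank(A) = 3, so nullity(A) = 3 - 3 = 0.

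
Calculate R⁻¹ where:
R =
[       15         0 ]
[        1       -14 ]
det(R) = -210
R⁻¹ =
[     1/15         0 ]
[    1/210     -1/14 ]

For a 2×2 matrix R = [[a, b], [c, d]] with det(R) ≠ 0, R⁻¹ = (1/det(R)) * [[d, -b], [-c, a]].
det(R) = (15)*(-14) - (0)*(1) = -210 - 0 = -210.
R⁻¹ = (1/-210) * [[-14, 0], [-1, 15]].
Dividing each entry by -210 and reducing:
R⁻¹ =
[     1/15         0 ]
[    1/210     -1/14 ]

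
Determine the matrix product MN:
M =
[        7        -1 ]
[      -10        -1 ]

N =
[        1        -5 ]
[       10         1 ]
MN =
[       -3       -36 ]
[      -20        49 ]

Matrix multiplication: (MN)[i][j] = sum over k of M[i][k] * N[k][j].
  (MN)[0][0] = (7)*(1) + (-1)*(10) = -3
  (MN)[0][1] = (7)*(-5) + (-1)*(1) = -36
  (MN)[1][0] = (-10)*(1) + (-1)*(10) = -20
  (MN)[1][1] = (-10)*(-5) + (-1)*(1) = 49
MN =
[       -3       -36 ]
[      -20        49 ]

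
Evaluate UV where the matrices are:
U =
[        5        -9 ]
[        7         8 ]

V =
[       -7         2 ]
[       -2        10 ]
UV =
[      -17       -80 ]
[      -65        94 ]

Matrix multiplication: (UV)[i][j] = sum over k of U[i][k] * V[k][j].
  (UV)[0][0] = (5)*(-7) + (-9)*(-2) = -17
  (UV)[0][1] = (5)*(2) + (-9)*(10) = -80
  (UV)[1][0] = (7)*(-7) + (8)*(-2) = -65
  (UV)[1][1] = (7)*(2) + (8)*(10) = 94
UV =
[      -17       -80 ]
[      -65        94 ]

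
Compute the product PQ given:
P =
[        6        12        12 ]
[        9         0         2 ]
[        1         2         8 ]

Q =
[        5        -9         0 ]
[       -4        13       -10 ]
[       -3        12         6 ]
PQ =
[      -54       246       -48 ]
[       39       -57        12 ]
[      -27       113        28 ]

Matrix multiplication: (PQ)[i][j] = sum over k of P[i][k] * Q[k][j].
  (PQ)[0][0] = (6)*(5) + (12)*(-4) + (12)*(-3) = -54
  (PQ)[0][1] = (6)*(-9) + (12)*(13) + (12)*(12) = 246
  (PQ)[0][2] = (6)*(0) + (12)*(-10) + (12)*(6) = -48
  (PQ)[1][0] = (9)*(5) + (0)*(-4) + (2)*(-3) = 39
  (PQ)[1][1] = (9)*(-9) + (0)*(13) + (2)*(12) = -57
  (PQ)[1][2] = (9)*(0) + (0)*(-10) + (2)*(6) = 12
  (PQ)[2][0] = (1)*(5) + (2)*(-4) + (8)*(-3) = -27
  (PQ)[2][1] = (1)*(-9) + (2)*(13) + (8)*(12) = 113
  (PQ)[2][2] = (1)*(0) + (2)*(-10) + (8)*(6) = 28
PQ =
[      -54       246       -48 ]
[       39       -57        12 ]
[      -27       113        28 ]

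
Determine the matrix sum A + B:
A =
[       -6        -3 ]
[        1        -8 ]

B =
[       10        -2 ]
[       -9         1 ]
A + B =
[        4        -5 ]
[       -8        -7 ]

Matrix addition is elementwise: (A+B)[i][j] = A[i][j] + B[i][j].
  (A+B)[0][0] = (-6) + (10) = 4
  (A+B)[0][1] = (-3) + (-2) = -5
  (A+B)[1][0] = (1) + (-9) = -8
  (A+B)[1][1] = (-8) + (1) = -7
A + B =
[        4        -5 ]
[       -8        -7 ]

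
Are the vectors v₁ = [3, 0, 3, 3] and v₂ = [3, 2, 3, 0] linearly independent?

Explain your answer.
Yes, linearly independent

Two vectors are linearly dependent iff one is a scalar multiple of the other.
No single scalar k satisfies v₂ = k·v₁ (the ratios of corresponding entries disagree), so v₁ and v₂ are linearly independent.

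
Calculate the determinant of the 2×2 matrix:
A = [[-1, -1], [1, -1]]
2

For A = [[a, b], [c, d]], det(A) = a*d - b*c.
det(A) = (-1)*(-1) - (-1)*(1) = 1 - -1 = 2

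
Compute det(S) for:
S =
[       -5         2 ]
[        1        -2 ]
det(S) = 8

For a 2×2 matrix [[a, b], [c, d]], det = a*d - b*c.
det(S) = (-5)*(-2) - (2)*(1) = 10 - 2 = 8.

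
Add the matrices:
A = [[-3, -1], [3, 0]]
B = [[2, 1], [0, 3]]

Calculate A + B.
[[-1, 0], [3, 3]]

Add corresponding elements:
(-3)+(2)=-1
(-1)+(1)=0
(3)+(0)=3
(0)+(3)=3
A + B = [[-1, 0], [3, 3]]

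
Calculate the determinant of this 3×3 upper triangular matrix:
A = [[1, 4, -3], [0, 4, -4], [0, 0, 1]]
4

The determinant of a triangular matrix is the product of its diagonal entries (the off-diagonal entries above the diagonal do not affect it).
det(A) = (1) * (4) * (1) = 4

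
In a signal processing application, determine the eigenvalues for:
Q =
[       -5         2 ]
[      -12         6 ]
λ = -2, 3

Solve det(Q - λI) = 0. For a 2×2 matrix the characteristic equation is λ² - (trace)λ + det = 0.
trace(Q) = a + d = -5 + 6 = 1.
det(Q) = a*d - b*c = (-5)*(6) - (2)*(-12) = -30 + 24 = -6.
Characteristic equation: λ² - (1)λ + (-6) = 0.
Discriminant = (1)² - 4*(-6) = 1 + 24 = 25.
λ = (1 ± √25) / 2 = (1 ± 5) / 2 = -2, 3.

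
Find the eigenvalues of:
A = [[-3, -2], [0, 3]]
λ = -3, 3

Solve det(A - λI) = 0. For a 2×2 matrix this is λ² - (trace)λ + det = 0.
trace(A) = -3 + 3 = 0.
det(A) = (-3)*(3) - (-2)*(0) = -9 - 0 = -9.
Characteristic equation: λ² - (0)λ + (-9) = 0.
Discriminant: (0)² - 4*(-9) = 0 + 36 = 36.
Roots: λ = (0 ± √36) / 2 = -3, 3.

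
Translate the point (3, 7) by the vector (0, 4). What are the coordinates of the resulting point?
(3, 11)

Translation by (0, 4):
x' = 3 + 0 = 3
y' = 7 + 4 = 11
Homogeneous matrix: [[1, 0, 0], [0, 1, 4], [0, 0, 1]]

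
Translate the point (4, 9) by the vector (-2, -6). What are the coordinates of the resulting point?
(2, 3)

Translation by (-2, -6):
x' = 4 + -2 = 2
y' = 9 + -6 = 3
Homogeneous matrix: [[1, 0, -2], [0, 1, -6], [0, 0, 1]]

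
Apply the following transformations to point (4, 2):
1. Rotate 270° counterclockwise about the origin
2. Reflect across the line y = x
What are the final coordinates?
(-4, 2)

Step 1: Rotate 270° → (2, -4)
Step 2: Reflect across the line y = x → (-4, 2)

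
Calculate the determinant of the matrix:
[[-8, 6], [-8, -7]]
104

For a 2×2 matrix [[a, b], [c, d]], det = ad - bc
det = (-8)(-7) - (6)(-8) = 56 - -48 = 104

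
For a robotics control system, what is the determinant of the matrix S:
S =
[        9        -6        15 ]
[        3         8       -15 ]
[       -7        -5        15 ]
det(S) = 660

Expand along row 0 (cofactor expansion): det(S) = a*(e*i - f*h) - b*(d*i - f*g) + c*(d*h - e*g), where the 3×3 is [[a, b, c], [d, e, f], [g, h, i]].
Minor M_00 = (8)*(15) - (-15)*(-5) = 120 - 75 = 45.
Minor M_01 = (3)*(15) - (-15)*(-7) = 45 - 105 = -60.
Minor M_02 = (3)*(-5) - (8)*(-7) = -15 + 56 = 41.
det(S) = (9)*(45) - (-6)*(-60) + (15)*(41) = 405 - 360 + 615 = 660.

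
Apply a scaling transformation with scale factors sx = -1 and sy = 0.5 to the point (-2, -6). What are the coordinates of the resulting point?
(2, -3.0)

Scaling matrix:
[[-1, 0], [0, 0.50]]
Result: (-2 × -1, -6 × 0.5) = (2, -3.0)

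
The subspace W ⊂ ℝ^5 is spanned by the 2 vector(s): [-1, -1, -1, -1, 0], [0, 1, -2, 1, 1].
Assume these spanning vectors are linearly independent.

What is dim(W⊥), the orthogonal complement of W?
dim(W⊥) = 3

For any subspace W of ℝ^n, dim(W) + dim(W⊥) = n (the whole-space dimension).
Here the given 2 vectors are linearly independent, so dim(W) = 2.
Thus dim(W⊥) = n - dim(W) = 5 - 2 = 3.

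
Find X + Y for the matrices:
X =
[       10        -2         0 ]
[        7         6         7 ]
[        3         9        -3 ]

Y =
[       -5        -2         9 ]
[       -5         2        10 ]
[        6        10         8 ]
X + Y =
[        5        -4         9 ]
[        2         8        17 ]
[        9        19         5 ]

Matrix addition is elementwise: (X+Y)[i][j] = X[i][j] + Y[i][j].
  (X+Y)[0][0] = (10) + (-5) = 5
  (X+Y)[0][1] = (-2) + (-2) = -4
  (X+Y)[0][2] = (0) + (9) = 9
  (X+Y)[1][0] = (7) + (-5) = 2
  (X+Y)[1][1] = (6) + (2) = 8
  (X+Y)[1][2] = (7) + (10) = 17
  (X+Y)[2][0] = (3) + (6) = 9
  (X+Y)[2][1] = (9) + (10) = 19
  (X+Y)[2][2] = (-3) + (8) = 5
X + Y =
[        5        -4         9 ]
[        2         8        17 ]
[        9        19         5 ]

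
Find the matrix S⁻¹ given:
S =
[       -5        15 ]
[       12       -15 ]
det(S) = -105
S⁻¹ =
[      1/7       1/7 ]
[     4/35      1/21 ]

For a 2×2 matrix S = [[a, b], [c, d]] with det(S) ≠ 0, S⁻¹ = (1/det(S)) * [[d, -b], [-c, a]].
det(S) = (-5)*(-15) - (15)*(12) = 75 - 180 = -105.
S⁻¹ = (1/-105) * [[-15, -15], [-12, -5]].
Dividing each entry by -105 and reducing:
S⁻¹ =
[      1/7       1/7 ]
[     4/35      1/21 ]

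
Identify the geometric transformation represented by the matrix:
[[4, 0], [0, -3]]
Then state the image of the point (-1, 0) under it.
non-uniform scaling by (4, -3); image of (-1, 0) is (-4, 0)

This is diagonal with distinct entries, so it scales the x-axis by 4 and the y-axis by -3.
The matrix [[4, 0], [0, -3]] represents: non-uniform scaling by (4, -3).
Applying it to (-1, 0): [4·-1 + 0·0, 0·-1 + -3·0] = (-4, 0).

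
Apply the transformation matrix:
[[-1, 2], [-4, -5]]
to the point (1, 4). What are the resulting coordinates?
(7, -24)

Matrix multiplication:
[[-1, 2], [-4, -5]] × [1, 4]ᵀ
= [-1×1 + 2×4, -4×1 + -5×4]ᵀ
= [7.0000, -24.0000]ᵀ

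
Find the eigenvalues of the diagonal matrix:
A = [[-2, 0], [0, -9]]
λ₁ = -2, λ₂ = -9

The characteristic polynomial of A is det(A - λI) = (-2 - λ)(-9 - λ) = 0.
The roots are λ = -2 and λ = -9, so the eigenvalues are the diagonal entries.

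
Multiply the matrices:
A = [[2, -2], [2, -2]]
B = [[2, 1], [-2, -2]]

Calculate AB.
[[8, 6], [8, 6]]

Each entry (i,j) of AB = sum over k of A[i][k]*B[k][j].
(AB)[0][0] = (2)*(2) + (-2)*(-2) = 8
(AB)[0][1] = (2)*(1) + (-2)*(-2) = 6
(AB)[1][0] = (2)*(2) + (-2)*(-2) = 8
(AB)[1][1] = (2)*(1) + (-2)*(-2) = 6
AB = [[8, 6], [8, 6]]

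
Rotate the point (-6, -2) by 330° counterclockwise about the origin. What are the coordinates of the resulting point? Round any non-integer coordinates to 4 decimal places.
(-6.1962, 1.2679)

Rotation matrix R(θ) = [[cos θ, -sin θ], [sin θ, cos θ]]; for θ = 330°:
R = [[√3/2, 1/2], [-1/2, √3/2]]
Result: R × [-6, -2]ᵀ = [√3/2·-6 + (1/2)·-2, -1/2·-6 + (√3/2)·-2]ᵀ = (-6.1962, 1.2679)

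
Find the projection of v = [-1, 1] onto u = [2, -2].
[-1, 1]

The projection of v onto u is proj_u(v) = ((v·u) / (u·u)) · u.
v·u = (-1)*(2) + (1)*(-2) = -4.
u·u = (2)*(2) + (-2)*(-2) = 8.
coefficient = -4 / 8 = -1/2.
proj_u(v) = -1/2 · [2, -2] = [-1, 1].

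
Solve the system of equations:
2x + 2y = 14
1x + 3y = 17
x = 2, y = 5

Use elimination (row reduction):
Equation 1: 2x + 2y = 14.
Equation 2: 1x + 3y = 17.
Multiply Eq1 by 1 and Eq2 by 2: 2x + 2y = 14;  2x + 6y = 34.
Subtract: (4)y = 20, so y = 5.
Back-substitute into Eq1: 2x + 2*(5) = 14, so x = 2.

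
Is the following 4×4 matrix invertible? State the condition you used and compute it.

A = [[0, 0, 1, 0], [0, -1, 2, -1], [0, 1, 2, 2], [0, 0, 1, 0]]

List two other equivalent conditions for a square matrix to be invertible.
No, not invertible; det(A) = 0 (two rows are equal, so the rows are linearly dependent). Equivalent conditions (failing for this A): rank(A) < 4; Ax = 0 has non-trivial solutions; 0 is an eigenvalue; the columns are linearly dependent.

To check invertibility, compute det(A).
In this matrix, row 0 and the last row are identical, so one row is a scalar multiple of another and the rows are linearly dependent.
A matrix with linearly dependent rows has det = 0 and is not invertible.
Equivalent failed conditions:
- rank(A) < 4.
- Ax = 0 has non-trivial solutions.
- 0 is an eigenvalue.
- The columns are linearly dependent.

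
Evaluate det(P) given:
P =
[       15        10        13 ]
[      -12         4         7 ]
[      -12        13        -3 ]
det(P) = -4149

Expand along row 0 (cofactor expansion): det(P) = a*(e*i - f*h) - b*(d*i - f*g) + c*(d*h - e*g), where the 3×3 is [[a, b, c], [d, e, f], [g, h, i]].
Minor M_00 = (4)*(-3) - (7)*(13) = -12 - 91 = -103.
Minor M_01 = (-12)*(-3) - (7)*(-12) = 36 + 84 = 120.
Minor M_02 = (-12)*(13) - (4)*(-12) = -156 + 48 = -108.
det(P) = (15)*(-103) - (10)*(120) + (13)*(-108) = -1545 - 1200 - 1404 = -4149.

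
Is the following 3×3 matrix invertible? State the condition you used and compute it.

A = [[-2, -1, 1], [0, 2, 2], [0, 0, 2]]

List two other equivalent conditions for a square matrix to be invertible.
Yes, invertible; det(A) = -8 ≠ 0. Equivalent conditions: rank(A) = 3; Ax = 0 has only the trivial solution; 0 is not an eigenvalue; the columns of A are linearly independent.

To check invertibility, compute det(A).
The given matrix is triangular, so det(A) equals the product of its diagonal entries = -8 ≠ 0.
Since det(A) ≠ 0, A is invertible.
Equivalent conditions for a square matrix A to be invertible:
- rank(A) = 3 (full rank).
- The homogeneous system Ax = 0 has only the trivial solution x = 0.
- 0 is not an eigenvalue of A.
- The columns (equivalently rows) of A are linearly independent.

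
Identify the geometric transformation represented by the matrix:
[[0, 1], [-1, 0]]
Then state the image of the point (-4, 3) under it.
rotation by 90° clockwise (i.e., 270° counterclockwise); image of (-4, 3) is (3, 4)

This matches the form [[cos θ, -sin θ], [sin θ, cos θ]] of a rotation matrix; reading off cos θ and sin θ gives the angle.
The matrix [[0, 1], [-1, 0]] represents: rotation by 90° clockwise (i.e., 270° counterclockwise).
Applying it to (-4, 3): [0·-4 + 1·3, -1·-4 + 0·3] = (3, 4).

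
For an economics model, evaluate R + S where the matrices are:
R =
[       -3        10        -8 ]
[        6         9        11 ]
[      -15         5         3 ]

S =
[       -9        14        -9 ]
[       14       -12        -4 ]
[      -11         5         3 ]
R + S =
[      -12        24       -17 ]
[       20        -3         7 ]
[      -26        10         6 ]

Matrix addition is elementwise: (R+S)[i][j] = R[i][j] + S[i][j].
  (R+S)[0][0] = (-3) + (-9) = -12
  (R+S)[0][1] = (10) + (14) = 24
  (R+S)[0][2] = (-8) + (-9) = -17
  (R+S)[1][0] = (6) + (14) = 20
  (R+S)[1][1] = (9) + (-12) = -3
  (R+S)[1][2] = (11) + (-4) = 7
  (R+S)[2][0] = (-15) + (-11) = -26
  (R+S)[2][1] = (5) + (5) = 10
  (R+S)[2][2] = (3) + (3) = 6
R + S =
[      -12        24       -17 ]
[       20        -3         7 ]
[      -26        10         6 ]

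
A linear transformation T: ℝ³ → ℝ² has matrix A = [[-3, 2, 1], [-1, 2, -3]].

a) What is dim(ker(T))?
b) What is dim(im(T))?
dim(ker) = 1, dim(im) = 2

The two rows are not scalar multiples of one another (no single k satisfies row 2 = k × row 1), so they are linearly independent.
Thus rank(A) = 2.
dim(im(T)) = rank(A) = 2.
By the rank-nullity theorem applied to T: ℝ³ → ℝ², rank(A) + nullity(A) = 3 (the domain dimension), so dim(ker(T)) = 3 - 2 = 1.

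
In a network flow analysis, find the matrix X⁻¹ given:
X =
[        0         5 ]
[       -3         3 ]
det(X) = 15
X⁻¹ =
[      1/5      -1/3 ]
[      1/5         0 ]

For a 2×2 matrix X = [[a, b], [c, d]] with det(X) ≠ 0, X⁻¹ = (1/det(X)) * [[d, -b], [-c, a]].
det(X) = (0)*(3) - (5)*(-3) = 0 + 15 = 15.
X⁻¹ = (1/15) * [[3, -5], [3, 0]].
Dividing each entry by 15 and reducing:
X⁻¹ =
[      1/5      -1/3 ]
[      1/5         0 ]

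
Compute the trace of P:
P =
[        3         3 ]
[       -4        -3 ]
tr(P) = 3 - 3 = 0

The trace of a square matrix is the sum of its diagonal entries.
Diagonal entries of P: P[0][0] = 3, P[1][1] = -3.
tr(P) = 3 - 3 = 0.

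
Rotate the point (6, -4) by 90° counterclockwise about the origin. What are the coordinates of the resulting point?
(4, 6)

Rotation matrix R(θ) = [[cos θ, -sin θ], [sin θ, cos θ]]; for θ = 90°:
R = [[0, -1], [1, 0]]
Result: R × [6, -4]ᵀ = [0·6 + (-1)·-4, 1·6 + (0)·-4]ᵀ = (4, 6)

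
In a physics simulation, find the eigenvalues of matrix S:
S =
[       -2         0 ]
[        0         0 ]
λ = -2, 0

Solve det(S - λI) = 0. For a 2×2 matrix the characteristic equation is λ² - (trace)λ + det = 0.
trace(S) = a + d = -2 + 0 = -2.
det(S) = a*d - b*c = (-2)*(0) - (0)*(0) = 0 - 0 = 0.
Characteristic equation: λ² - (-2)λ + (0) = 0.
Discriminant = (-2)² - 4*(0) = 4 - 0 = 4.
λ = (-2 ± √4) / 2 = (-2 ± 2) / 2 = -2, 0.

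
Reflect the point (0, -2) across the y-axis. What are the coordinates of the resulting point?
(0, -2)

Reflection across y-axis: (0, -2) → (0, -2)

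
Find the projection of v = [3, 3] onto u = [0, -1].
[0, 3]

The projection of v onto u is proj_u(v) = ((v·u) / (u·u)) · u.
v·u = (3)*(0) + (3)*(-1) = -3.
u·u = (0)*(0) + (-1)*(-1) = 1.
coefficient = -3 / 1 = -3.
proj_u(v) = -3 · [0, -1] = [0, 3].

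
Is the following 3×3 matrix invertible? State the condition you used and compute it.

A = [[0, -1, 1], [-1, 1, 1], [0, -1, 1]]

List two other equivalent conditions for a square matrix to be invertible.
No, not invertible; det(A) = 0 (two rows are equal, so the rows are linearly dependent). Equivalent conditions (failing for this A): rank(A) < 3; Ax = 0 has non-trivial solutions; 0 is an eigenvalue; the columns are linearly dependent.

To check invertibility, compute det(A).
In this matrix, row 0 and the last row are identical, so one row is a scalar multiple of another and the rows are linearly dependent.
A matrix with linearly dependent rows has det = 0 and is not invertible.
Equivalent failed conditions:
- rank(A) < 3.
- Ax = 0 has non-trivial solutions.
- 0 is an eigenvalue.
- The columns are linearly dependent.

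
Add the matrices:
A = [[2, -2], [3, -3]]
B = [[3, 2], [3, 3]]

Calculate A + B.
[[5, 0], [6, 0]]

Add corresponding elements:
(2)+(3)=5
(-2)+(2)=0
(3)+(3)=6
(-3)+(3)=0
A + B = [[5, 0], [6, 0]]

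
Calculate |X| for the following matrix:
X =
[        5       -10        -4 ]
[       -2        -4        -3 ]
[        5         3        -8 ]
det(X) = 459

Expand along row 0 (cofactor expansion): det(X) = a*(e*i - f*h) - b*(d*i - f*g) + c*(d*h - e*g), where the 3×3 is [[a, b, c], [d, e, f], [g, h, i]].
Minor M_00 = (-4)*(-8) - (-3)*(3) = 32 + 9 = 41.
Minor M_01 = (-2)*(-8) - (-3)*(5) = 16 + 15 = 31.
Minor M_02 = (-2)*(3) - (-4)*(5) = -6 + 20 = 14.
det(X) = (5)*(41) - (-10)*(31) + (-4)*(14) = 205 + 310 - 56 = 459.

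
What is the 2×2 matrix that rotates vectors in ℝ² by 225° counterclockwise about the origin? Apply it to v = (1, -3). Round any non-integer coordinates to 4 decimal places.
R = [[-√2/2, √2/2], [-√2/2, -√2/2]]; R·v = (-2.8284, 1.4142)

A counterclockwise rotation by angle θ in ℝ² has matrix R(θ) = [[cos θ, -sin θ], [sin θ, cos θ]].
For θ = 225°: cos θ = -√2/2, sin θ = -√2/2.
R(225°) = [[-√2/2, √2/2], [-√2/2, -√2/2]].
R·v = [-√2/2·1 + (√2/2)·-3, -√2/2·1 + -√2/2·-3] = (-2.8284, 1.4142).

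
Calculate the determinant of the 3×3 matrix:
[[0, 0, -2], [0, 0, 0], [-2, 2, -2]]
0

Expansion along first row:
det = 0·det([[0,0],[2,-2]]) - 0·det([[0,0],[-2,-2]]) + -2·det([[0,0],[-2,2]])
    = 0·(0·-2 - 0·2) - 0·(0·-2 - 0·-2) + -2·(0·2 - 0·-2)
    = 0·0 - 0·0 + -2·0
    = 0 + 0 + 0 = 0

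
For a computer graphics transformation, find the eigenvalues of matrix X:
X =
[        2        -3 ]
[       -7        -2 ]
λ = -5, 5

Solve det(X - λI) = 0. For a 2×2 matrix the characteristic equation is λ² - (trace)λ + det = 0.
trace(X) = a + d = 2 - 2 = 0.
det(X) = a*d - b*c = (2)*(-2) - (-3)*(-7) = -4 - 21 = -25.
Characteristic equation: λ² - (0)λ + (-25) = 0.
Discriminant = (0)² - 4*(-25) = 0 + 100 = 100.
λ = (0 ± √100) / 2 = (0 ± 10) / 2 = -5, 5.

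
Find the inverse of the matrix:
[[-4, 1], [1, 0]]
[[0, 1], [1, 4]]

For [[a,b],[c,d]], inverse = (1/det)·[[d,-b],[-c,a]]
det = -4·0 - 1·1 = -1
Inverse = (1/-1)·[[0, -1], [-1, -4]]
        = [[0, 1], [1, 4]]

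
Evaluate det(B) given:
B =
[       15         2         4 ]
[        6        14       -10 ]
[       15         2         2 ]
det(B) = -396

Expand along row 0 (cofactor expansion): det(B) = a*(e*i - f*h) - b*(d*i - f*g) + c*(d*h - e*g), where the 3×3 is [[a, b, c], [d, e, f], [g, h, i]].
Minor M_00 = (14)*(2) - (-10)*(2) = 28 + 20 = 48.
Minor M_01 = (6)*(2) - (-10)*(15) = 12 + 150 = 162.
Minor M_02 = (6)*(2) - (14)*(15) = 12 - 210 = -198.
det(B) = (15)*(48) - (2)*(162) + (4)*(-198) = 720 - 324 - 792 = -396.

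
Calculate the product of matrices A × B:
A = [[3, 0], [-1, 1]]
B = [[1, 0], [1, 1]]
[[3, 0], [0, 1]]

Matrix multiplication:
C[0][0] = 3×1 + 0×1 = 3
C[0][1] = 3×0 + 0×1 = 0
C[1][0] = -1×1 + 1×1 = 0
C[1][1] = -1×0 + 1×1 = 1
Result: [[3, 0], [0, 1]]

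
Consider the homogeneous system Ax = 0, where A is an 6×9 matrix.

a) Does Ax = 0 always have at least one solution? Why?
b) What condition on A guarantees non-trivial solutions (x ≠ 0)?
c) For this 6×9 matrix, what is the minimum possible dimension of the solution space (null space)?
a) Yes, x = 0 is always a solution. b) When A has linearly dependent columns (rank < n). c) Minimum nullity = 3.

a) x = 0 satisfies A·0 = 0, so the zero vector is always a solution.
b) Non-trivial solutions exist iff the columns of A are linearly dependent, equivalently rank(A) < n (the number of columns).
c) By rank-nullity, rank(A) + nullity(A) = n = 9. Since A has only 6 rows, rank(A) ≤ 6, so nullity(A) ≥ 9 - 6 = 3.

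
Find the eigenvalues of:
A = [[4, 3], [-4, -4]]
λ = -2, 2

Solve det(A - λI) = 0. For a 2×2 matrix this is λ² - (trace)λ + det = 0.
trace(A) = 4 - 4 = 0.
det(A) = (4)*(-4) - (3)*(-4) = -16 + 12 = -4.
Characteristic equation: λ² - (0)λ + (-4) = 0.
Discriminant: (0)² - 4*(-4) = 0 + 16 = 16.
Roots: λ = (0 ± √16) / 2 = -2, 2.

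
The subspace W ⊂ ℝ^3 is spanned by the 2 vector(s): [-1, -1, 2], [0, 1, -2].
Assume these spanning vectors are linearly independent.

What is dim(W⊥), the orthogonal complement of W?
dim(W⊥) = 1

For any subspace W of ℝ^n, dim(W) + dim(W⊥) = n (the whole-space dimension).
Here the given 2 vectors are linearly independent, so dim(W) = 2.
Thus dim(W⊥) = n - dim(W) = 3 - 2 = 1.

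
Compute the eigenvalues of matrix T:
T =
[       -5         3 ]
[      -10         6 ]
λ = 0, 1

Solve det(T - λI) = 0. For a 2×2 matrix the characteristic equation is λ² - (trace)λ + det = 0.
trace(T) = a + d = -5 + 6 = 1.
det(T) = a*d - b*c = (-5)*(6) - (3)*(-10) = -30 + 30 = 0.
Characteristic equation: λ² - (1)λ + (0) = 0.
Discriminant = (1)² - 4*(0) = 1 - 0 = 1.
λ = (1 ± √1) / 2 = (1 ± 1) / 2 = 0, 1.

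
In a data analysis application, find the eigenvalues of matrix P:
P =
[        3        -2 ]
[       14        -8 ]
λ = -4, -1

Solve det(P - λI) = 0. For a 2×2 matrix the characteristic equation is λ² - (trace)λ + det = 0.
trace(P) = a + d = 3 - 8 = -5.
det(P) = a*d - b*c = (3)*(-8) - (-2)*(14) = -24 + 28 = 4.
Characteristic equation: λ² - (-5)λ + (4) = 0.
Discriminant = (-5)² - 4*(4) = 25 - 16 = 9.
λ = (-5 ± √9) / 2 = (-5 ± 3) / 2 = -4, -1.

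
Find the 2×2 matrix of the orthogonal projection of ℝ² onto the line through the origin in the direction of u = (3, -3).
[[1/2, -1/2], [-1/2, 1/2]]

The orthogonal projection onto the line spanned by a nonzero vector u = (a, b) has matrix P = (u uᵀ) / (uᵀ u) = (1/(a² + b²)) · [[a², ab], [ab, b²]].
Here u = (3, -3), so a² + b² = 9 + 9 = 18.
P = (1/18) · [[9, -9], [-9, 9]] = [[1/2, -1/2], [-1/2, 1/2]].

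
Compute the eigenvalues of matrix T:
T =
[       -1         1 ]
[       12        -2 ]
λ = -5, 2

Solve det(T - λI) = 0. For a 2×2 matrix the characteristic equation is λ² - (trace)λ + det = 0.
trace(T) = a + d = -1 - 2 = -3.
det(T) = a*d - b*c = (-1)*(-2) - (1)*(12) = 2 - 12 = -10.
Characteristic equation: λ² - (-3)λ + (-10) = 0.
Discriminant = (-3)² - 4*(-10) = 9 + 40 = 49.
λ = (-3 ± √49) / 2 = (-3 ± 7) / 2 = -5, 2.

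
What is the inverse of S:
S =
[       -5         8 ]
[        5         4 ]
det(S) = -60
S⁻¹ =
[    -1/15      2/15 ]
[     1/12      1/12 ]

For a 2×2 matrix S = [[a, b], [c, d]] with det(S) ≠ 0, S⁻¹ = (1/det(S)) * [[d, -b], [-c, a]].
det(S) = (-5)*(4) - (8)*(5) = -20 - 40 = -60.
S⁻¹ = (1/-60) * [[4, -8], [-5, -5]].
Dividing each entry by -60 and reducing:
S⁻¹ =
[    -1/15      2/15 ]
[     1/12      1/12 ]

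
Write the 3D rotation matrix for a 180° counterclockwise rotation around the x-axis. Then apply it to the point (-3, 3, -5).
R = [[1, 0, 0], [0, -1, 0], [0, 0, -1]]; R·(-3, 3, -5) = (-3, -3, 5)

Rotation matrix for 180° around x-axis:
cos(180°) = -1, sin(180°) = 0
R = [[1, 0, 0], [0, -1, 0], [0, 0, -1]]
Apply to (-3, 3, -5): R·[-3, 3, -5]ᵀ = (-3, -3, 5)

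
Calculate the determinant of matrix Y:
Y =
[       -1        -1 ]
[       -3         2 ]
det(Y) = -5

For a 2×2 matrix [[a, b], [c, d]], det = a*d - b*c.
det(Y) = (-1)*(2) - (-1)*(-3) = -2 - 3 = -5.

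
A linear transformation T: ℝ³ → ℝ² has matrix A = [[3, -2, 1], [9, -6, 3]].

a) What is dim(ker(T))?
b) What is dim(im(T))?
dim(ker) = 2, dim(im) = 1

Observe that row 2 = 3 × row 1 (so the rows are linearly dependent).
Thus rank(A) = 1 (only one linearly independent row).
dim(im(T)) = rank(A) = 1.
By the rank-nullity theorem applied to T: ℝ³ → ℝ², rank(A) + nullity(A) = 3 (the domain dimension), so dim(ker(T)) = 3 - 1 = 2.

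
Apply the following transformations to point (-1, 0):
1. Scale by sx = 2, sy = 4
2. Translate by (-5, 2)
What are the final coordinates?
(-7, 2)

Step 1: Scale (-1, 0) by (sx, sy) = (2, 4) → (-2, 0)
Step 2: Translate by (-5, 2) → (-7, 2)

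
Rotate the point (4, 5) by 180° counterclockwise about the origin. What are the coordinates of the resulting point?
(-4, -5)

Rotation matrix R(θ) = [[cos θ, -sin θ], [sin θ, cos θ]]; for θ = 180°:
R = [[-1, 0], [0, -1]]
Result: R × [4, 5]ᵀ = [-1·4 + (0)·5, 0·4 + (-1)·5]ᵀ = (-4, -5)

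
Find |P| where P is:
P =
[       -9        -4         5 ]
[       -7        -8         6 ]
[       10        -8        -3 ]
det(P) = -124

Expand along row 0 (cofactor expansion): det(P) = a*(e*i - f*h) - b*(d*i - f*g) + c*(d*h - e*g), where the 3×3 is [[a, b, c], [d, e, f], [g, h, i]].
Minor M_00 = (-8)*(-3) - (6)*(-8) = 24 + 48 = 72.
Minor M_01 = (-7)*(-3) - (6)*(10) = 21 - 60 = -39.
Minor M_02 = (-7)*(-8) - (-8)*(10) = 56 + 80 = 136.
det(P) = (-9)*(72) - (-4)*(-39) + (5)*(136) = -648 - 156 + 680 = -124.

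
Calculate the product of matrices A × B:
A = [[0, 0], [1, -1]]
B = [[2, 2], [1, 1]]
[[0, 0], [1, 1]]

Matrix multiplication:
C[0][0] = 0×2 + 0×1 = 0
C[0][1] = 0×2 + 0×1 = 0
C[1][0] = 1×2 + -1×1 = 1
C[1][1] = 1×2 + -1×1 = 1
Result: [[0, 0], [1, 1]]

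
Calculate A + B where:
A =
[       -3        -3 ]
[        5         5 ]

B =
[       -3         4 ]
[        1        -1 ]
A + B =
[       -6         1 ]
[        6         4 ]

Matrix addition is elementwise: (A+B)[i][j] = A[i][j] + B[i][j].
  (A+B)[0][0] = (-3) + (-3) = -6
  (A+B)[0][1] = (-3) + (4) = 1
  (A+B)[1][0] = (5) + (1) = 6
  (A+B)[1][1] = (5) + (-1) = 4
A + B =
[       -6         1 ]
[        6         4 ]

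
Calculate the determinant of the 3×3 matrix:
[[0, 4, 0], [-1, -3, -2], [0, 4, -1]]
-4

Expansion along first row:
det = 0·det([[-3,-2],[4,-1]]) - 4·det([[-1,-2],[0,-1]]) + 0·det([[-1,-3],[0,4]])
    = 0·(-3·-1 - -2·4) - 4·(-1·-1 - -2·0) + 0·(-1·4 - -3·0)
    = 0·11 - 4·1 + 0·-4
    = 0 + -4 + 0 = -4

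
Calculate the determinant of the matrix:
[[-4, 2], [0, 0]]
0

For a 2×2 matrix [[a, b], [c, d]], det = ad - bc
det = (-4)(0) - (2)(0) = 0 - 0 = 0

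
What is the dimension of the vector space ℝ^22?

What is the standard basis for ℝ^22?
Dimension = 22; standard basis = {e_1, e_2, e_3, …, e_22}

ℝ^22 is the space of 22-tuples of real numbers; its dimension is 22.
The standard basis consists of 22 vectors: e_1, e_2, e_3, …, e_22, where e_i is the vector with 1 in position i and 0 elsewhere.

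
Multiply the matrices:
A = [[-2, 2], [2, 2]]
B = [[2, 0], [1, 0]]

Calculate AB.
[[-2, 0], [6, 0]]

Each entry (i,j) of AB = sum over k of A[i][k]*B[k][j].
(AB)[0][0] = (-2)*(2) + (2)*(1) = -2
(AB)[0][1] = (-2)*(0) + (2)*(0) = 0
(AB)[1][0] = (2)*(2) + (2)*(1) = 6
(AB)[1][1] = (2)*(0) + (2)*(0) = 0
AB = [[-2, 0], [6, 0]]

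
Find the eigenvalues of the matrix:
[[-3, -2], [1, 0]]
λ = -2 and λ = -1

Characteristic equation: det(A - λI) = 0
λ² - (trace)λ + (det) = 0
λ² - (-3)λ + (2) = 0
λ² + 3λ + 2 = 0
Solving: λ = -2, -1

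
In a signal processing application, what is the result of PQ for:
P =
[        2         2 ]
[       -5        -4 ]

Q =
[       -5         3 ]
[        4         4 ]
PQ =
[       -2        14 ]
[        9       -31 ]

Matrix multiplication: (PQ)[i][j] = sum over k of P[i][k] * Q[k][j].
  (PQ)[0][0] = (2)*(-5) + (2)*(4) = -2
  (PQ)[0][1] = (2)*(3) + (2)*(4) = 14
  (PQ)[1][0] = (-5)*(-5) + (-4)*(4) = 9
  (PQ)[1][1] = (-5)*(3) + (-4)*(4) = -31
PQ =
[       -2        14 ]
[        9       -31 ]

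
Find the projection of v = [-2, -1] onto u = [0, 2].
[0, -1]

The projection of v onto u is proj_u(v) = ((v·u) / (u·u)) · u.
v·u = (-2)*(0) + (-1)*(2) = -2.
u·u = (0)*(0) + (2)*(2) = 4.
coefficient = -2 / 4 = -1/2.
proj_u(v) = -1/2 · [0, 2] = [0, -1].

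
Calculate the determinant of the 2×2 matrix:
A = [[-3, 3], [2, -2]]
0

For A = [[a, b], [c, d]], det(A) = a*d - b*c.
det(A) = (-3)*(-2) - (3)*(2) = 6 - 6 = 0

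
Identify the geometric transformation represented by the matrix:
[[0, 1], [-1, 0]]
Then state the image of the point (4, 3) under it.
rotation by 90° clockwise (i.e., 270° counterclockwise); image of (4, 3) is (3, -4)

This matches the form [[cos θ, -sin θ], [sin θ, cos θ]] of a rotation matrix; reading off cos θ and sin θ gives the angle.
The matrix [[0, 1], [-1, 0]] represents: rotation by 90° clockwise (i.e., 270° counterclockwise).
Applying it to (4, 3): [0·4 + 1·3, -1·4 + 0·3] = (3, -4).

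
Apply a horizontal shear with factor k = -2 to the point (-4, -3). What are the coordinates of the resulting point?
(2, -3)

Shear matrix for horizontal shear with factor k = -2:
[[1, -2], [0, 1]]
Result: (-4, -3) → (2, -3)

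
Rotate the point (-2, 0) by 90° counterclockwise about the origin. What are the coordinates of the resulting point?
(0, -2)

Rotation matrix R(θ) = [[cos θ, -sin θ], [sin θ, cos θ]]; for θ = 90°:
R = [[0, -1], [1, 0]]
Result: R × [-2, 0]ᵀ = [0·-2 + (-1)·0, 1·-2 + (0)·0]ᵀ = (0, -2)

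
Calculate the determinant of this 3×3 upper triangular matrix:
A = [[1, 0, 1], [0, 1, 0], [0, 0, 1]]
1

The determinant of a triangular matrix is the product of its diagonal entries (the off-diagonal entries above the diagonal do not affect it).
det(A) = (1) * (1) * (1) = 1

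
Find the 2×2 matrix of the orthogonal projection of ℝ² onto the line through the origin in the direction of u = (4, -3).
[[16/25, -12/25], [-12/25, 9/25]]

The orthogonal projection onto the line spanned by a nonzero vector u = (a, b) has matrix P = (u uᵀ) / (uᵀ u) = (1/(a² + b²)) · [[a², ab], [ab, b²]].
Here u = (4, -3), so a² + b² = 16 + 9 = 25.
P = (1/25) · [[16, -12], [-12, 9]] = [[16/25, -12/25], [-12/25, 9/25]].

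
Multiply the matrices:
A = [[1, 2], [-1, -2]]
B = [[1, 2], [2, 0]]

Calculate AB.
[[5, 2], [-5, -2]]

Each entry (i,j) of AB = sum over k of A[i][k]*B[k][j].
(AB)[0][0] = (1)*(1) + (2)*(2) = 5
(AB)[0][1] = (1)*(2) + (2)*(0) = 2
(AB)[1][0] = (-1)*(1) + (-2)*(2) = -5
(AB)[1][1] = (-1)*(2) + (-2)*(0) = -2
AB = [[5, 2], [-5, -2]]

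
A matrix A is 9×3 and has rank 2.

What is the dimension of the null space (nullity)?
1

The rank-nullity theorem for an m×n matrix states:
rank(A) + nullity(A) = n (the number of columns).
Here n = 3 and rank(A) = 2, so nullity(A) = 3 - 2 = 1.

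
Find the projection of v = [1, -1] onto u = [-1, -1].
[0, 0]

The projection of v onto u is proj_u(v) = ((v·u) / (u·u)) · u.
v·u = (1)*(-1) + (-1)*(-1) = 0.
u·u = (-1)*(-1) + (-1)*(-1) = 2.
coefficient = 0 / 2 = 0.
proj_u(v) = 0 · [-1, -1] = [0, 0].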